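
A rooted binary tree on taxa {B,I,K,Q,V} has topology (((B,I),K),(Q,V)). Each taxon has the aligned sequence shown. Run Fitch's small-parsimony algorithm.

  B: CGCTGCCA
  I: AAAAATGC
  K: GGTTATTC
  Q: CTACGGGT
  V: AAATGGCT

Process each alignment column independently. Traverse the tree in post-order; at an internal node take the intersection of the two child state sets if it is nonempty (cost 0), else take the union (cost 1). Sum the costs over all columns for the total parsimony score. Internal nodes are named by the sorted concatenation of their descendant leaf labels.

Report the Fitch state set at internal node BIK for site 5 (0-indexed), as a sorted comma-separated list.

site 0, node BI: B={C} ∪ I={A} → {A,C} (+1)
site 0, node BIK: BI={A,C} ∪ K={G} → {A,C,G} (+1)
site 0, node QV: Q={C} ∪ V={A} → {A,C} (+1)
site 0, node BIKQV: BIK={A,C,G} ∩ QV={A,C} → {A,C} (+0)
site 1, node BI: B={G} ∪ I={A} → {A,G} (+1)
site 1, node BIK: BI={A,G} ∩ K={G} → {G} (+0)
site 1, node QV: Q={T} ∪ V={A} → {A,T} (+1)
site 1, node BIKQV: BIK={G} ∪ QV={A,T} → {A,G,T} (+1)
site 2, node BI: B={C} ∪ I={A} → {A,C} (+1)
site 2, node BIK: BI={A,C} ∪ K={T} → {A,C,T} (+1)
site 2, node QV: Q={A} ∩ V={A} → {A} (+0)
site 2, node BIKQV: BIK={A,C,T} ∩ QV={A} → {A} (+0)
site 3, node BI: B={T} ∪ I={A} → {A,T} (+1)
site 3, node BIK: BI={A,T} ∩ K={T} → {T} (+0)
site 3, node QV: Q={C} ∪ V={T} → {C,T} (+1)
site 3, node BIKQV: BIK={T} ∩ QV={C,T} → {T} (+0)
site 4, node BI: B={G} ∪ I={A} → {A,G} (+1)
site 4, node BIK: BI={A,G} ∩ K={A} → {A} (+0)
site 4, node QV: Q={G} ∩ V={G} → {G} (+0)
site 4, node BIKQV: BIK={A} ∪ QV={G} → {A,G} (+1)
site 5, node BI: B={C} ∪ I={T} → {C,T} (+1)
site 5, node BIK: BI={C,T} ∩ K={T} → {T} (+0)
site 5, node QV: Q={G} ∩ V={G} → {G} (+0)
site 5, node BIKQV: BIK={T} ∪ QV={G} → {G,T} (+1)
site 6, node BI: B={C} ∪ I={G} → {C,G} (+1)
site 6, node BIK: BI={C,G} ∪ K={T} → {C,G,T} (+1)
site 6, node QV: Q={G} ∪ V={C} → {C,G} (+1)
site 6, node BIKQV: BIK={C,G,T} ∩ QV={C,G} → {C,G} (+0)
site 7, node BI: B={A} ∪ I={C} → {A,C} (+1)
site 7, node BIK: BI={A,C} ∩ K={C} → {C} (+0)
site 7, node QV: Q={T} ∩ V={T} → {T} (+0)
site 7, node BIKQV: BIK={C} ∪ QV={T} → {C,T} (+1)
per-site changes: [3, 3, 2, 2, 2, 2, 3, 2]; total = 19

T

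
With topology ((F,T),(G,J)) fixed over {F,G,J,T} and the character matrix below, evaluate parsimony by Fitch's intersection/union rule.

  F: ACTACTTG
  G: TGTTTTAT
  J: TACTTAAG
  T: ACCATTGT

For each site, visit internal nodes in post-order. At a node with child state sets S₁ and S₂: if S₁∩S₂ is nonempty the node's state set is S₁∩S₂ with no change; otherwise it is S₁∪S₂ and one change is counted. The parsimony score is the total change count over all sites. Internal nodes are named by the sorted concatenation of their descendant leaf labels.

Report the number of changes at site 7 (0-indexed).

2

FT@0: {A} ∩ {A} = {A} (intersection, +0)
GJ@0: {T} ∩ {T} = {T} (intersection, +0)
FGJT@0: {A} ∪ {T} = {A,T} (union, +1)
FT@1: {C} ∩ {C} = {C} (intersection, +0)
GJ@1: {G} ∪ {A} = {A,G} (union, +1)
FGJT@1: {C} ∪ {A,G} = {A,C,G} (union, +1)
FT@2: {T} ∪ {C} = {C,T} (union, +1)
GJ@2: {T} ∪ {C} = {C,T} (union, +1)
FGJT@2: {C,T} ∩ {C,T} = {C,T} (intersection, +0)
FT@3: {A} ∩ {A} = {A} (intersection, +0)
GJ@3: {T} ∩ {T} = {T} (intersection, +0)
FGJT@3: {A} ∪ {T} = {A,T} (union, +1)
FT@4: {C} ∪ {T} = {C,T} (union, +1)
GJ@4: {T} ∩ {T} = {T} (intersection, +0)
FGJT@4: {C,T} ∩ {T} = {T} (intersection, +0)
FT@5: {T} ∩ {T} = {T} (intersection, +0)
GJ@5: {T} ∪ {A} = {A,T} (union, +1)
FGJT@5: {T} ∩ {A,T} = {T} (intersection, +0)
FT@6: {T} ∪ {G} = {G,T} (union, +1)
GJ@6: {A} ∩ {A} = {A} (intersection, +0)
FGJT@6: {G,T} ∪ {A} = {A,G,T} (union, +1)
FT@7: {G} ∪ {T} = {G,T} (union, +1)
GJ@7: {T} ∪ {G} = {G,T} (union, +1)
FGJT@7: {G,T} ∩ {G,T} = {G,T} (intersection, +0)
per-site changes: [1, 2, 2, 1, 1, 1, 2, 2]; total = 12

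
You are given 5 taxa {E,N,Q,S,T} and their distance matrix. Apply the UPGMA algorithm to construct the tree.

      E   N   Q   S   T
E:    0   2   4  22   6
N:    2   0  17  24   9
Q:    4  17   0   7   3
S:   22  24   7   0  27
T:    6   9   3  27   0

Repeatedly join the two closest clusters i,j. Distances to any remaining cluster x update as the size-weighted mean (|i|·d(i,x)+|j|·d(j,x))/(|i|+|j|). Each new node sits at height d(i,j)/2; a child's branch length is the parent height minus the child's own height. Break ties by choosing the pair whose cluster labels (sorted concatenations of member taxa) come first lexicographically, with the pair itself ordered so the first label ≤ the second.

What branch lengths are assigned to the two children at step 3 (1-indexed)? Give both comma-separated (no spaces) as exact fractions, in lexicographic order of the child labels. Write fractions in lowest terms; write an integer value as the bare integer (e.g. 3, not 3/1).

7/2,3

1. join E+N (d=2) ⇒ EN; edges |E|=1, |N|=1
  updated: d(EN,Q)=21/2, d(EN,S)=23, d(EN,T)=15/2
2. join Q+T (d=3) ⇒ QT; edges |Q|=3/2, |T|=3/2
  updated: d(EN,QT)=9, d(QT,S)=17
3. join EN+QT (d=9) ⇒ ENQT; edges |EN|=7/2, |QT|=3
  updated: d(ENQT,S)=20
4. join ENQT+S (d=20) ⇒ ENQST; edges |ENQT|=11/2, |S|=10
final tree: (((E:1,N:1):7/2,(Q:3/2,T:3/2):3):11/2,S:10)
total length: 27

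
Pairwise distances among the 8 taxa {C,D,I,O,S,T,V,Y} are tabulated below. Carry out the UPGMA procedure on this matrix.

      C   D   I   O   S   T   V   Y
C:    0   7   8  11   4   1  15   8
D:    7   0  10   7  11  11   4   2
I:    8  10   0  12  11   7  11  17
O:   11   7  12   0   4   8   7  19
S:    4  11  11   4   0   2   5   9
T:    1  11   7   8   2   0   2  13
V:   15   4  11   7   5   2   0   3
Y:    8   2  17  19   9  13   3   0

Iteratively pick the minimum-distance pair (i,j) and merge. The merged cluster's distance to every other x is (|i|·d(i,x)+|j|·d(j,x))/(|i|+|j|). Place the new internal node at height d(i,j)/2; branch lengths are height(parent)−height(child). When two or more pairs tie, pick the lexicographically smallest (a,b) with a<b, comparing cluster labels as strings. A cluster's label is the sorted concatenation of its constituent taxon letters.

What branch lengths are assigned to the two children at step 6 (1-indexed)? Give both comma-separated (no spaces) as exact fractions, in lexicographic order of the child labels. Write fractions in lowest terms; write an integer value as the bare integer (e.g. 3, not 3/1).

11/12,3

step 1: merge (C,T) at d=1; branch lengths C→1/2, T→1/2; new cluster CT
  updated: d(CT,D)=9, d(CT,I)=15/2, d(CT,O)=19/2, d(CT,S)=3, d(CT,V)=17/2, d(CT,Y)=21/2
step 2: merge (D,Y) at d=2; branch lengths D→1, Y→1; new cluster DY
  updated: d(CT,DY)=39/4, d(DY,I)=27/2, d(DY,O)=13, d(DY,S)=10, d(DY,V)=7/2
step 3: merge (CT,S) at d=3; branch lengths CT→1, S→3/2; new cluster CST
  updated: d(CST,DY)=59/6, d(CST,I)=26/3, d(CST,O)=23/3, d(CST,V)=22/3
step 4: merge (DY,V) at d=7/2; branch lengths DY→3/4, V→7/4; new cluster DVY
  updated: d(CST,DVY)=9, d(DVY,I)=38/3, d(DVY,O)=11
step 5: merge (CST,O) at d=23/3; branch lengths CST→7/3, O→23/6; new cluster COST
  updated: d(COST,DVY)=19/2, d(COST,I)=19/2
step 6: merge (COST,DVY) at d=19/2; branch lengths COST→11/12, DVY→3; new cluster CDOSTVY
  updated: d(CDOSTVY,I)=76/7
step 7: merge (CDOSTVY,I) at d=76/7; branch lengths CDOSTVY→19/28, I→38/7; new cluster CDIOSTVY
final tree: (((((C:1/2,T:1/2):1,S:3/2):7/3,O:23/6):11/12,((D:1,Y:1):3/4,V:7/4):3):19/28,I:38/7)
total length: 508/21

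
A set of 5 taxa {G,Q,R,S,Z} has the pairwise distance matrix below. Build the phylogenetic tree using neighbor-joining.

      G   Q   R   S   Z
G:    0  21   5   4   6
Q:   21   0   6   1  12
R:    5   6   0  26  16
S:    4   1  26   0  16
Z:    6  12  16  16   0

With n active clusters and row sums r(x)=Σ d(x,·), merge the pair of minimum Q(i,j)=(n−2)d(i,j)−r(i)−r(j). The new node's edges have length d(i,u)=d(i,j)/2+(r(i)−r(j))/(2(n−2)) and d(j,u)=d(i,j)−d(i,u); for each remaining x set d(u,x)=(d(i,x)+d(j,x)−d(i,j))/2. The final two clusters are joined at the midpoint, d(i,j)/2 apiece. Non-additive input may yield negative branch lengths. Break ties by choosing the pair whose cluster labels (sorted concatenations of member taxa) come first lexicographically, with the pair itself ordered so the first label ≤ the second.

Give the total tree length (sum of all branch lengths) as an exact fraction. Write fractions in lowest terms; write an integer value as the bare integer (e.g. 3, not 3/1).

iteration 1: select Q,S (d=1, Q=-84); attach at lengths (-2/3, 5/3); label the merged cluster QS
  updated: d(G,QS)=12, d(QS,R)=31/2, d(QS,Z)=27/2
iteration 2: select G,R (d=5, Q=-99/2); attach at lengths (-7/8, 47/8); label the merged cluster GR
  updated: d(GR,QS)=45/4, d(GR,Z)=17/2
iteration 3: select GR,QS (d=45/4, Q=-133/4); attach at lengths (25/8, 65/8); label the merged cluster GQRS
  updated: d(GQRS,Z)=43/8
iteration 4: select GQRS,Z (d=43/8); attach at lengths (43/16, 43/16); label the merged cluster GQRSZ
final tree: (((G:-7/8,R:47/8):25/8,(Q:-2/3,S:5/3):65/8):43/16,Z:43/16)
total length: 181/8

181/8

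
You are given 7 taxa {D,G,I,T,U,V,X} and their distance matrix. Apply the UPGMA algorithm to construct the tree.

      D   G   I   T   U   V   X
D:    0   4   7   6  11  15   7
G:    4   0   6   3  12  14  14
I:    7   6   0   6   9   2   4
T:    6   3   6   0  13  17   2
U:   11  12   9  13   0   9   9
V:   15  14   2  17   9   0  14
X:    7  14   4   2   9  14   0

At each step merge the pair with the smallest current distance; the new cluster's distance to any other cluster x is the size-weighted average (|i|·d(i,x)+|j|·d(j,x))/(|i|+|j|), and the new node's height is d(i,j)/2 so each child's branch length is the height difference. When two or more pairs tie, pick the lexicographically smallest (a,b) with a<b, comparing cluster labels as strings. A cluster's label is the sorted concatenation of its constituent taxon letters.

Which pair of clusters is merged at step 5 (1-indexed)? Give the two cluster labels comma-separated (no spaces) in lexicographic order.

1. join I+V (d=2) ⇒ IV; edges |I|=1, |V|=1
  updated: d(D,IV)=11, d(G,IV)=10, d(IV,T)=23/2, d(IV,U)=9, d(IV,X)=9
2. join T+X (d=2) ⇒ TX; edges |T|=1, |X|=1
  updated: d(D,TX)=13/2, d(G,TX)=17/2, d(IV,TX)=41/4, d(TX,U)=11
3. join D+G (d=4) ⇒ DG; edges |D|=2, |G|=2
  updated: d(DG,IV)=21/2, d(DG,TX)=15/2, d(DG,U)=23/2
4. join DG+TX (d=15/2) ⇒ DGTX; edges |DG|=7/4, |TX|=11/4
  updated: d(DGTX,IV)=83/8, d(DGTX,U)=45/4
5. join IV+U (d=9) ⇒ IUV; edges |IV|=7/2, |U|=9/2
  updated: d(DGTX,IUV)=32/3
6. join DGTX+IUV (d=32/3) ⇒ DGITUVX; edges |DGTX|=19/12, |IUV|=5/6
final tree: (((D:2,G:2):7/4,(T:1,X:1):11/4):19/12,((I:1,V:1):7/2,U:9/2):5/6)
total length: 275/12

IV,U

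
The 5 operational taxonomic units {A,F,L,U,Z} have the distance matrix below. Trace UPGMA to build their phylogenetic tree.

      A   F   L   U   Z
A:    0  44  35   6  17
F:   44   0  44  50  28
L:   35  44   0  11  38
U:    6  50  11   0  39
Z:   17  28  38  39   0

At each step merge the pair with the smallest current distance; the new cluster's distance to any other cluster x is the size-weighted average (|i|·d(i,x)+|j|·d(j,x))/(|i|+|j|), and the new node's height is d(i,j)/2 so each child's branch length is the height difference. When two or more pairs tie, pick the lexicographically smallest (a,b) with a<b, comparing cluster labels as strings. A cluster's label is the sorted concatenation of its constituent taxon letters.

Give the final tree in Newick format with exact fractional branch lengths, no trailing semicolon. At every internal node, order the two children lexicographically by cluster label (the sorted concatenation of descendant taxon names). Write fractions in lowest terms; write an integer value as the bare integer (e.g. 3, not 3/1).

iteration 1: select A,U (d=6); attach at lengths (3, 3); label the merged cluster AU
  updated: d(AU,F)=47, d(AU,L)=23, d(AU,Z)=28
iteration 2: select AU,L (d=23); attach at lengths (17/2, 23/2); label the merged cluster ALU
  updated: d(ALU,F)=46, d(ALU,Z)=94/3
iteration 3: select F,Z (d=28); attach at lengths (14, 14); label the merged cluster FZ
  updated: d(ALU,FZ)=116/3
iteration 4: select ALU,FZ (d=116/3); attach at lengths (47/6, 16/3); label the merged cluster AFLUZ
final tree: (((A:3,U:3):17/2,L:23/2):47/6,(F:14,Z:14):16/3)
total length: 403/6

(((A:3,U:3):17/2,L:23/2):47/6,(F:14,Z:14):16/3)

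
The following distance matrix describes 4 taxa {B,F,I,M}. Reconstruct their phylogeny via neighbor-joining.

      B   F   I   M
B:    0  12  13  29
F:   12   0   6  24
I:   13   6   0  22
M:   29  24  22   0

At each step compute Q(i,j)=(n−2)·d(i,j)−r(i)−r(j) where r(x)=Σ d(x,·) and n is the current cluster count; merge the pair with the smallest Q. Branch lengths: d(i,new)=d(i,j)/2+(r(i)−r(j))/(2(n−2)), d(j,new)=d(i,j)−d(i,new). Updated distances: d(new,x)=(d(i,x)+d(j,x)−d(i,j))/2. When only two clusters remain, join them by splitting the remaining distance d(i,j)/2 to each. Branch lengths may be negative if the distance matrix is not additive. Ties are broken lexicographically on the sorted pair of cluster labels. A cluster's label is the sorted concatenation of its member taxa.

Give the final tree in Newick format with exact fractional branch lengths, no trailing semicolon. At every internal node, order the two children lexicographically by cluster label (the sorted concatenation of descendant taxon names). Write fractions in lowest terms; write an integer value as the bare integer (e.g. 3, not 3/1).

step 1: merge (B,F) at d=12, Q=-72; branch lengths B→9, F→3; new cluster BF
  updated: d(BF,I)=7/2, d(BF,M)=41/2
step 2: merge (BF,I) at d=7/2, Q=-46; branch lengths BF→1, I→5/2; new cluster BFI
  updated: d(BFI,M)=39/2
step 3: merge (BFI,M) at d=39/2; branch lengths BFI→39/4, M→39/4; new cluster BFIM
final tree: (((B:9,F:3):1,I:5/2):39/4,M:39/4)
total length: 35

(((B:9,F:3):1,I:5/2):39/4,M:39/4)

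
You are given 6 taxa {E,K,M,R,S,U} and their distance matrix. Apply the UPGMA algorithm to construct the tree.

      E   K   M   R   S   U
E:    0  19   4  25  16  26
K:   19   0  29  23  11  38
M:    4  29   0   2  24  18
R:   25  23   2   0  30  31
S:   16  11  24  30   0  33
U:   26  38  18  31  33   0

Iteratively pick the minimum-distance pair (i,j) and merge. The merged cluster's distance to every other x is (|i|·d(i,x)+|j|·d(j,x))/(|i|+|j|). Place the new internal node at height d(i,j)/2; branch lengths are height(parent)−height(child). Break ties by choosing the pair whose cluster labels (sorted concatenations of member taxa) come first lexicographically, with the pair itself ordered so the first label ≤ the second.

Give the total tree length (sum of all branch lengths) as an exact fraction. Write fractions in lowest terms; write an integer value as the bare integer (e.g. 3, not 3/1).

547/10

1. join M+R (d=2) ⇒ MR; edges |M|=1, |R|=1
  updated: d(E,MR)=29/2, d(K,MR)=26, d(MR,S)=27, d(MR,U)=49/2
2. join K+S (d=11) ⇒ KS; edges |K|=11/2, |S|=11/2
  updated: d(E,KS)=35/2, d(KS,MR)=53/2, d(KS,U)=71/2
3. join E+MR (d=29/2) ⇒ EMR; edges |E|=29/4, |MR|=25/4
  updated: d(EMR,KS)=47/2, d(EMR,U)=25
4. join EMR+KS (d=47/2) ⇒ EKMRS; edges |EMR|=9/2, |KS|=25/4
  updated: d(EKMRS,U)=146/5
5. join EKMRS+U (d=146/5) ⇒ EKMRSU; edges |EKMRS|=57/20, |U|=73/5
final tree: (((E:29/4,(M:1,R:1):25/4):9/2,(K:11/2,S:11/2):25/4):57/20,U:73/5)
total length: 547/10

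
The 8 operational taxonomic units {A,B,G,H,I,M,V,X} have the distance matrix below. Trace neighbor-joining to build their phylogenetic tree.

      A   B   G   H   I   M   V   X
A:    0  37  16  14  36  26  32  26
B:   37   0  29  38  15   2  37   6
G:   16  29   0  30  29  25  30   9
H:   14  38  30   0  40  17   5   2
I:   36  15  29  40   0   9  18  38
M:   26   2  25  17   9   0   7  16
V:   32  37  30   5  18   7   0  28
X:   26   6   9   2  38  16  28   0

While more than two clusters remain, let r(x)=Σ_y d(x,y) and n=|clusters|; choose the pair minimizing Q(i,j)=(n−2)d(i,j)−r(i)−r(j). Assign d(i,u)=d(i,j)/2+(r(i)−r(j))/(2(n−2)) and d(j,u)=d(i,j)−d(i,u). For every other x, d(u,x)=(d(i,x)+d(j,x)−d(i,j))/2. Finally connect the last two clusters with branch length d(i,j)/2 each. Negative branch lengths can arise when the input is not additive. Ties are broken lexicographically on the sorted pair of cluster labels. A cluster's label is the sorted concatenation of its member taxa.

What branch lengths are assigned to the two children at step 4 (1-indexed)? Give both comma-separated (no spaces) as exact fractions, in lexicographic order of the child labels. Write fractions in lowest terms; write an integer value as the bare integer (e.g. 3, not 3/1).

1. join H+V (d=5, Q=-273) ⇒ HV; edges |H|=19/12, |V|=41/12
  updated: d(A,HV)=41/2, d(B,HV)=35, d(G,HV)=55/2, d(HV,I)=53/2, d(HV,M)=19/2, d(HV,X)=25/2
2. join A+G (d=16, Q=-217) ⇒ AG; edges |A|=53/5, |G|=27/5
  updated: d(AG,B)=25, d(AG,HV)=16, d(AG,I)=49/2, d(AG,M)=35/2, d(AG,X)=19/2
3. join B+X (d=6, Q=-141) ⇒ BX; edges |B|=25/8, |X|=23/8
  updated: d(AG,BX)=57/4, d(BX,HV)=83/4, d(BX,I)=47/2, d(BX,M)=6
4. join I+M (d=9, Q=-197/2) ⇒ IM; edges |I|=137/12, |M|=-29/12
  updated: d(AG,IM)=33/2, d(BX,IM)=41/4, d(HV,IM)=27/2
5. join AG+HV (d=16, Q=-65) ⇒ AGHV; edges |AG|=57/8, |HV|=71/8
  updated: d(AGHV,BX)=19/2, d(AGHV,IM)=7
6. join AGHV+BX (d=19/2, Q=-107/4) ⇒ ABGHVX; edges |AGHV|=25/8, |BX|=51/8
  updated: d(ABGHVX,IM)=31/8
7. join ABGHVX+IM (d=31/8) ⇒ ABGHIMVX; edges |ABGHVX|=31/16, |IM|=31/16
final tree: ((((A:53/5,G:27/5):57/8,(H:19/12,V:41/12):71/8):25/8,(B:25/8,X:23/8):51/8):31/16,(I:137/12,M:-29/12):31/16)
total length: 523/8

137/12,-29/12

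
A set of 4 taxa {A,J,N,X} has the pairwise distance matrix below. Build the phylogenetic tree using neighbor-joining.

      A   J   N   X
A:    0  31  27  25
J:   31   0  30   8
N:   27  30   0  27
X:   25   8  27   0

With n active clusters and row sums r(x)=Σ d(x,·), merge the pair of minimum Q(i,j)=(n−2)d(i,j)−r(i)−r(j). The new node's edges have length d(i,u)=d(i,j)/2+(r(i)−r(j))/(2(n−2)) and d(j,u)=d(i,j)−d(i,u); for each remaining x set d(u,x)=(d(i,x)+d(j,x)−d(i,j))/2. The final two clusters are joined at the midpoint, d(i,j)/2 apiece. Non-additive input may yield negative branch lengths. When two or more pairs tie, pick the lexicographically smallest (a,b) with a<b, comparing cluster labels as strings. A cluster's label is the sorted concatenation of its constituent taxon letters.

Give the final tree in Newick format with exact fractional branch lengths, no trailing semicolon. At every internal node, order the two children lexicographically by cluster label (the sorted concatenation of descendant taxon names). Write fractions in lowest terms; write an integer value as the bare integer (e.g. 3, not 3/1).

(((A:53/4,N:55/4):43/4,J:25/4):7/8,X:7/8)

step 1: merge (A,N) at d=27, Q=-113; branch lengths A→53/4, N→55/4; new cluster AN
  updated: d(AN,J)=17, d(AN,X)=25/2
step 2: merge (AN,J) at d=17, Q=-75/2; branch lengths AN→43/4, J→25/4; new cluster AJN
  updated: d(AJN,X)=7/4
step 3: merge (AJN,X) at d=7/4; branch lengths AJN→7/8, X→7/8; new cluster AJNX
final tree: (((A:53/4,N:55/4):43/4,J:25/4):7/8,X:7/8)
total length: 183/4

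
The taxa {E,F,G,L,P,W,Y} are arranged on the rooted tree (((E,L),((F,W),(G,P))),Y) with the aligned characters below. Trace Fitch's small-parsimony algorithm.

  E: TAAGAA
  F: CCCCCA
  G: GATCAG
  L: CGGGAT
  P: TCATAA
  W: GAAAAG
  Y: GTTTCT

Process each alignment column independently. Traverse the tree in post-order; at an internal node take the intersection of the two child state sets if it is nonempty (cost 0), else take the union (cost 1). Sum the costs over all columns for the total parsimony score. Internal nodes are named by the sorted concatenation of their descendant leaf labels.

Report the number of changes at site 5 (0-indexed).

[col 0] EL: children E:{T}, L:{C} ∪→ {C,T}; cost 1
[col 0] FW: children F:{C}, W:{G} ∪→ {C,G}; cost 1
[col 0] GP: children G:{G}, P:{T} ∪→ {G,T}; cost 1
[col 0] FGPW: children FW:{C,G}, GP:{G,T} ∩→ {G}; cost 0
[col 0] EFGLPW: children EL:{C,T}, FGPW:{G} ∪→ {C,G,T}; cost 1
[col 0] EFGLPWY: children EFGLPW:{C,G,T}, Y:{G} ∩→ {G}; cost 0
[col 1] EL: children E:{A}, L:{G} ∪→ {A,G}; cost 1
[col 1] FW: children F:{C}, W:{A} ∪→ {A,C}; cost 1
[col 1] GP: children G:{A}, P:{C} ∪→ {A,C}; cost 1
[col 1] FGPW: children FW:{A,C}, GP:{A,C} ∩→ {A,C}; cost 0
[col 1] EFGLPW: children EL:{A,G}, FGPW:{A,C} ∩→ {A}; cost 0
[col 1] EFGLPWY: children EFGLPW:{A}, Y:{T} ∪→ {A,T}; cost 1
[col 2] EL: children E:{A}, L:{G} ∪→ {A,G}; cost 1
[col 2] FW: children F:{C}, W:{A} ∪→ {A,C}; cost 1
[col 2] GP: children G:{T}, P:{A} ∪→ {A,T}; cost 1
[col 2] FGPW: children FW:{A,C}, GP:{A,T} ∩→ {A}; cost 0
[col 2] EFGLPW: children EL:{A,G}, FGPW:{A} ∩→ {A}; cost 0
[col 2] EFGLPWY: children EFGLPW:{A}, Y:{T} ∪→ {A,T}; cost 1
[col 3] EL: children E:{G}, L:{G} ∩→ {G}; cost 0
[col 3] FW: children F:{C}, W:{A} ∪→ {A,C}; cost 1
[col 3] GP: children G:{C}, P:{T} ∪→ {C,T}; cost 1
[col 3] FGPW: children FW:{A,C}, GP:{C,T} ∩→ {C}; cost 0
[col 3] EFGLPW: children EL:{G}, FGPW:{C} ∪→ {C,G}; cost 1
[col 3] EFGLPWY: children EFGLPW:{C,G}, Y:{T} ∪→ {C,G,T}; cost 1
[col 4] EL: children E:{A}, L:{A} ∩→ {A}; cost 0
[col 4] FW: children F:{C}, W:{A} ∪→ {A,C}; cost 1
[col 4] GP: children G:{A}, P:{A} ∩→ {A}; cost 0
[col 4] FGPW: children FW:{A,C}, GP:{A} ∩→ {A}; cost 0
[col 4] EFGLPW: children EL:{A}, FGPW:{A} ∩→ {A}; cost 0
[col 4] EFGLPWY: children EFGLPW:{A}, Y:{C} ∪→ {A,C}; cost 1
[col 5] EL: children E:{A}, L:{T} ∪→ {A,T}; cost 1
[col 5] FW: children F:{A}, W:{G} ∪→ {A,G}; cost 1
[col 5] GP: children G:{G}, P:{A} ∪→ {A,G}; cost 1
[col 5] FGPW: children FW:{A,G}, GP:{A,G} ∩→ {A,G}; cost 0
[col 5] EFGLPW: children EL:{A,T}, FGPW:{A,G} ∩→ {A}; cost 0
[col 5] EFGLPWY: children EFGLPW:{A}, Y:{T} ∪→ {A,T}; cost 1
per-site changes: [4, 4, 4, 4, 2, 4]; total = 22

4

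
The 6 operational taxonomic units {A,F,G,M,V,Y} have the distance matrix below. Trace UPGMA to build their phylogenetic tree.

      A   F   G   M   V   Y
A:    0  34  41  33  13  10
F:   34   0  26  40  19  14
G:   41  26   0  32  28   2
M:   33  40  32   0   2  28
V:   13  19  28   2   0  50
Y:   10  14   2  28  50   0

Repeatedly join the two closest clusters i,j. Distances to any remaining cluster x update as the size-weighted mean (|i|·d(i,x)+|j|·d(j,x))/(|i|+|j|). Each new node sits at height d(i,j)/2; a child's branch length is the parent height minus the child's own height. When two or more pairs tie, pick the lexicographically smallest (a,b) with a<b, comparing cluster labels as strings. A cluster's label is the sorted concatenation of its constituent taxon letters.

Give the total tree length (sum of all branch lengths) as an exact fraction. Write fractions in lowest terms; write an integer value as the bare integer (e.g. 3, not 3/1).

1. join G+Y (d=2) ⇒ GY; edges |G|=1, |Y|=1
  updated: d(A,GY)=51/2, d(F,GY)=20, d(GY,M)=30, d(GY,V)=39
2. join M+V (d=2) ⇒ MV; edges |M|=1, |V|=1
  updated: d(A,MV)=23, d(F,MV)=59/2, d(GY,MV)=69/2
3. join F+GY (d=20) ⇒ FGY; edges |F|=10, |GY|=9
  updated: d(A,FGY)=85/3, d(FGY,MV)=197/6
4. join A+MV (d=23) ⇒ AMV; edges |A|=23/2, |MV|=21/2
  updated: d(AMV,FGY)=94/3
5. join AMV+FGY (d=94/3) ⇒ AFGMVY; edges |AMV|=25/6, |FGY|=17/3
final tree: ((A:23/2,(M:1,V:1):21/2):25/6,(F:10,(G:1,Y:1):9):17/3)
total length: 329/6

329/6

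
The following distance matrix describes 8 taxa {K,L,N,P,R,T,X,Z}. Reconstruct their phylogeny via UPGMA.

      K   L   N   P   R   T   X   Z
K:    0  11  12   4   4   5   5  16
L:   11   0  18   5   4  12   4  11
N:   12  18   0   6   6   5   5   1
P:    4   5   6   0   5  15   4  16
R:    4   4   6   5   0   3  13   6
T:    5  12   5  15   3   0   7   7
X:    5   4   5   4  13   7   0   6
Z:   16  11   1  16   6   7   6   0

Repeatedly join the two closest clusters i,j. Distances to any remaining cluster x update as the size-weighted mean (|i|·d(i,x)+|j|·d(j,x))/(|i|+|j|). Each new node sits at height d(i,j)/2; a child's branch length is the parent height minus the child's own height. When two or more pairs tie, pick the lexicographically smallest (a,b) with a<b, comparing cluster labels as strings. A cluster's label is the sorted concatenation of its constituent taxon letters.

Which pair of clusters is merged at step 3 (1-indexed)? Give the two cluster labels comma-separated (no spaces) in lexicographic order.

K,P

1. join N+Z (d=1) ⇒ NZ; edges |N|=1/2, |Z|=1/2
  updated: d(K,NZ)=14, d(L,NZ)=29/2, d(NZ,P)=11, d(NZ,R)=6, d(NZ,T)=6, d(NZ,X)=11/2
2. join R+T (d=3) ⇒ RT; edges |R|=3/2, |T|=3/2
  updated: d(K,RT)=9/2, d(L,RT)=8, d(NZ,RT)=6, d(P,RT)=10, d(RT,X)=10
3. join K+P (d=4) ⇒ KP; edges |K|=2, |P|=2
  updated: d(KP,L)=8, d(KP,NZ)=25/2, d(KP,RT)=29/4, d(KP,X)=9/2
4. join L+X (d=4) ⇒ LX; edges |L|=2, |X|=2
  updated: d(KP,LX)=25/4, d(LX,NZ)=10, d(LX,RT)=9
5. join NZ+RT (d=6) ⇒ NRTZ; edges |NZ|=5/2, |RT|=3/2
  updated: d(KP,NRTZ)=79/8, d(LX,NRTZ)=19/2
6. join KP+LX (d=25/4) ⇒ KLPX; edges |KP|=9/8, |LX|=9/8
  updated: d(KLPX,NRTZ)=155/16
7. join KLPX+NRTZ (d=155/16) ⇒ KLNPRTXZ; edges |KLPX|=55/32, |NRTZ|=59/32
final tree: (((K:2,P:2):9/8,(L:2,X:2):9/8):55/32,((N:1/2,Z:1/2):5/2,(R:3/2,T:3/2):3/2):59/32)
total length: 349/16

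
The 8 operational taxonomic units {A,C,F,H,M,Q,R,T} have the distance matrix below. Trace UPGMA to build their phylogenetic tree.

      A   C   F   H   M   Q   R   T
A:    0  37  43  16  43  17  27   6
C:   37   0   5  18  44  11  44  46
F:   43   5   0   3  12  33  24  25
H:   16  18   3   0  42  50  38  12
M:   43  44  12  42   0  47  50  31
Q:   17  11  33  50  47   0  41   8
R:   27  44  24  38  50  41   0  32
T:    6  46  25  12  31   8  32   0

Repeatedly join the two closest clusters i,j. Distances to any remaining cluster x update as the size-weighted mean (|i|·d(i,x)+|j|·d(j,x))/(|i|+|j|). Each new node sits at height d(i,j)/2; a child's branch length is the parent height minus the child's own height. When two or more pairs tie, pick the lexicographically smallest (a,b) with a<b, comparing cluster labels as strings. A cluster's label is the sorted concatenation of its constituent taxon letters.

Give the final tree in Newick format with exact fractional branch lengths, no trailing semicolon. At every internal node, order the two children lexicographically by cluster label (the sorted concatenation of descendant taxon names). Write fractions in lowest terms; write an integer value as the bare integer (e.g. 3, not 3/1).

(((((A:3,T:3):9,(F:3/2,H:3/2):21/2):11/8,(C:11/2,Q:11/2):63/8):91/24,R:103/6):43/21,M:269/14)

step 1: merge (F,H) at d=3; branch lengths F→3/2, H→3/2; new cluster FH
  updated: d(A,FH)=59/2, d(C,FH)=23/2, d(FH,M)=27, d(FH,Q)=83/2, d(FH,R)=31, d(FH,T)=37/2
step 2: merge (A,T) at d=6; branch lengths A→3, T→3; new cluster AT
  updated: d(AT,C)=83/2, d(AT,FH)=24, d(AT,M)=37, d(AT,Q)=25/2, d(AT,R)=59/2
step 3: merge (C,Q) at d=11; branch lengths C→11/2, Q→11/2; new cluster CQ
  updated: d(AT,CQ)=27, d(CQ,FH)=53/2, d(CQ,M)=91/2, d(CQ,R)=85/2
step 4: merge (AT,FH) at d=24; branch lengths AT→9, FH→21/2; new cluster AFHT
  updated: d(AFHT,CQ)=107/4, d(AFHT,M)=32, d(AFHT,R)=121/4
step 5: merge (AFHT,CQ) at d=107/4; branch lengths AFHT→11/8, CQ→63/8; new cluster ACFHQT
  updated: d(ACFHQT,M)=73/2, d(ACFHQT,R)=103/3
step 6: merge (ACFHQT,R) at d=103/3; branch lengths ACFHQT→91/24, R→103/6; new cluster ACFHQRT
  updated: d(ACFHQRT,M)=269/7
step 7: merge (ACFHQRT,M) at d=269/7; branch lengths ACFHQRT→43/21, M→269/14; new cluster ACFHMQRT
final tree: (((((A:3,T:3):9,(F:3/2,H:3/2):21/2):11/8,(C:11/2,Q:11/2):63/8):91/24,R:103/6):43/21,M:269/14)
total length: 15283/168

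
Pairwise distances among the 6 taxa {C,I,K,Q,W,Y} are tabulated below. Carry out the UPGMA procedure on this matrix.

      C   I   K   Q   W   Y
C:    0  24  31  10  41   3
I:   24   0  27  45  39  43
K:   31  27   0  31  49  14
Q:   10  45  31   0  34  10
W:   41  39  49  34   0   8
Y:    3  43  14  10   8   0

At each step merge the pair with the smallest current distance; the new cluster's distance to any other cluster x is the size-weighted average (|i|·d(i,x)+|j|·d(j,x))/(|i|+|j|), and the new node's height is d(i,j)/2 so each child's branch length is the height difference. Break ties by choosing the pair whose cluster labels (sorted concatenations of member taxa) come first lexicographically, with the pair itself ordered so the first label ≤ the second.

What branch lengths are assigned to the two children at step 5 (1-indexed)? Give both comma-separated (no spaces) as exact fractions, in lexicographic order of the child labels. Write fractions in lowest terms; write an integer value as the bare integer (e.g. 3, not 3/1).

13/10,89/5

step 1: merge (C,Y) at d=3; branch lengths C→3/2, Y→3/2; new cluster CY
  updated: d(CY,I)=67/2, d(CY,K)=45/2, d(CY,Q)=10, d(CY,W)=49/2
step 2: merge (CY,Q) at d=10; branch lengths CY→7/2, Q→5; new cluster CQY
  updated: d(CQY,I)=112/3, d(CQY,K)=76/3, d(CQY,W)=83/3
step 3: merge (CQY,K) at d=76/3; branch lengths CQY→23/3, K→38/3; new cluster CKQY
  updated: d(CKQY,I)=139/4, d(CKQY,W)=33
step 4: merge (CKQY,W) at d=33; branch lengths CKQY→23/6, W→33/2; new cluster CKQWY
  updated: d(CKQWY,I)=178/5
step 5: merge (CKQWY,I) at d=178/5; branch lengths CKQWY→13/10, I→89/5; new cluster CIKQWY
final tree: (((((C:3/2,Y:3/2):7/2,Q:5):23/3,K:38/3):23/6,W:33/2):13/10,I:89/5)
total length: 1069/15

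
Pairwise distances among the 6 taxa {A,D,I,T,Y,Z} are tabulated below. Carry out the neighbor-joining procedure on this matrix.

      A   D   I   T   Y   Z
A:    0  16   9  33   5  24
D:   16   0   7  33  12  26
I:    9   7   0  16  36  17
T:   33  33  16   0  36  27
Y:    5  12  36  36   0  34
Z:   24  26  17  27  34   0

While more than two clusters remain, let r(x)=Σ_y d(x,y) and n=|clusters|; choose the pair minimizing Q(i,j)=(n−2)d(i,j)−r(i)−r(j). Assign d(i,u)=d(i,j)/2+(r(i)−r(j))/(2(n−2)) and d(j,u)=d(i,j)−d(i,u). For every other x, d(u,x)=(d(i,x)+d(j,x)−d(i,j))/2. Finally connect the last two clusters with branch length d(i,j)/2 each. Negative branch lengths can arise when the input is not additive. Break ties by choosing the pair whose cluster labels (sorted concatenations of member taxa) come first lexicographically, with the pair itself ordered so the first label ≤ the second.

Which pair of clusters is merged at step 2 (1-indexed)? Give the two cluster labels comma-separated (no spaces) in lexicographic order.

AY,D

1. join A+Y (d=5, Q=-190) ⇒ AY; edges |A|=-2, |Y|=7
  updated: d(AY,D)=23/2, d(AY,I)=20, d(AY,T)=32, d(AY,Z)=53/2
2. join AY+D (d=23/2, Q=-133) ⇒ ADY; edges |AY|=47/6, |D|=11/3
  updated: d(ADY,I)=31/4, d(ADY,T)=107/4, d(ADY,Z)=41/2
3. join ADY+I (d=31/4, Q=-321/4) ⇒ ADIY; edges |ADY|=119/16, |I|=5/16
  updated: d(ADIY,T)=35/2, d(ADIY,Z)=119/8
4. join ADIY+T (d=35/2, Q=-475/8) ⇒ ADITY; edges |ADIY|=43/16, |T|=237/16
  updated: d(ADITY,Z)=195/16
5. join ADITY+Z (d=195/16) ⇒ ADITYZ; edges |ADITY|=195/32, |Z|=195/32
final tree: (((((A:-2,Y:7):47/6,D:11/3):119/16,I:5/16):43/16,T:237/16):195/32,Z:195/32)
total length: 863/16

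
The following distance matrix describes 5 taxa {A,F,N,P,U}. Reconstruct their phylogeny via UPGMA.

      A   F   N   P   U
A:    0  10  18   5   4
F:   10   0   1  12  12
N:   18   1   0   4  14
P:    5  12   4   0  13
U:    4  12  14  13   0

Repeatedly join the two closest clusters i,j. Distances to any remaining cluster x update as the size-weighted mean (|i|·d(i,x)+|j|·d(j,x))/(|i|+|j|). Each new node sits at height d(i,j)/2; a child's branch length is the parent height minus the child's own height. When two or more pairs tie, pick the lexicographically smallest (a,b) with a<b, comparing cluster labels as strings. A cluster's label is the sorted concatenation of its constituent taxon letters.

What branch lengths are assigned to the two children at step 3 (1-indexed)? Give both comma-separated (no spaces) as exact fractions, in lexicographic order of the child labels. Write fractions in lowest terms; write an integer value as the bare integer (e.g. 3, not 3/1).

iteration 1: select F,N (d=1); attach at lengths (1/2, 1/2); label the merged cluster FN
  updated: d(A,FN)=14, d(FN,P)=8, d(FN,U)=13
iteration 2: select A,U (d=4); attach at lengths (2, 2); label the merged cluster AU
  updated: d(AU,FN)=27/2, d(AU,P)=9
iteration 3: select FN,P (d=8); attach at lengths (7/2, 4); label the merged cluster FNP
  updated: d(AU,FNP)=12
iteration 4: select AU,FNP (d=12); attach at lengths (4, 2); label the merged cluster AFNPU
final tree: ((A:2,U:2):4,((F:1/2,N:1/2):7/2,P:4):2)
total length: 37/2

7/2,4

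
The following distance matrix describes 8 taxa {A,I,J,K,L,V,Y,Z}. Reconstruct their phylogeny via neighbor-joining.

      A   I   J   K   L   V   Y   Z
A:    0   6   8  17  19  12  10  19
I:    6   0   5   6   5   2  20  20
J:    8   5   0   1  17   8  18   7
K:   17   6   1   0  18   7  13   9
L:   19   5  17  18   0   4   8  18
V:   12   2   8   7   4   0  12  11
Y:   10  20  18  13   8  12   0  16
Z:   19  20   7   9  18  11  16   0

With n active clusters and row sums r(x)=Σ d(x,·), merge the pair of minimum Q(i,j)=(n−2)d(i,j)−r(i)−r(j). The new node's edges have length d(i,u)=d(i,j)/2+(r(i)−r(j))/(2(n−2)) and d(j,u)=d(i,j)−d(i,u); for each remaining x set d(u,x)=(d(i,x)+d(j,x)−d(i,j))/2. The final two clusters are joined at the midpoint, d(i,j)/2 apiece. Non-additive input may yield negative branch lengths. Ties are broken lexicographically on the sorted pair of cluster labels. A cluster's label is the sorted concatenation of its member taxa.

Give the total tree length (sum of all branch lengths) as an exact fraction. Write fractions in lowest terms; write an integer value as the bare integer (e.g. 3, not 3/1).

137/4

iteration 1: select L,Y (d=8, Q=-138); attach at lengths (10/3, 14/3); label the merged cluster LY
  updated: d(A,LY)=21/2, d(I,LY)=17/2, d(J,LY)=27/2, d(K,LY)=23/2, d(LY,V)=4, d(LY,Z)=13
iteration 2: select A,I (d=6, Q=-90); attach at lengths (11/2, 1/2); label the merged cluster AI
  updated: d(AI,J)=7/2, d(AI,K)=17/2, d(AI,LY)=13/2, d(AI,V)=4, d(AI,Z)=33/2
iteration 3: select LY,V (d=4, Q=-133/2); attach at lengths (61/16, 3/16); label the merged cluster LVY
  updated: d(AI,LVY)=13/4, d(J,LVY)=35/4, d(K,LVY)=29/4, d(LVY,Z)=10
iteration 4: select AI,LVY (d=13/4, Q=-205/4); attach at lengths (49/24, 29/24); label the merged cluster AILVY
  updated: d(AILVY,J)=9/2, d(AILVY,K)=25/4, d(AILVY,Z)=93/8
iteration 5: select AILVY,Z (d=93/8, Q=-107/4); attach at lengths (9/2, 57/8); label the merged cluster AILVYZ
  updated: d(AILVYZ,J)=-1/16, d(AILVYZ,K)=29/16
iteration 6: select AILVYZ,J (d=-1/16, Q=-11/4); attach at lengths (3/8, -7/16); label the merged cluster AIJLVYZ
  updated: d(AIJLVYZ,K)=23/16
iteration 7: select AIJLVYZ,K (d=23/16); attach at lengths (23/32, 23/32); label the merged cluster AIJKLVYZ
final tree: (((((A:11/2,I:1/2):49/24,((L:10/3,Y:14/3):61/16,V:3/16):29/24):9/2,Z:57/8):3/8,J:-7/16):23/32,K:23/32)
total length: 137/4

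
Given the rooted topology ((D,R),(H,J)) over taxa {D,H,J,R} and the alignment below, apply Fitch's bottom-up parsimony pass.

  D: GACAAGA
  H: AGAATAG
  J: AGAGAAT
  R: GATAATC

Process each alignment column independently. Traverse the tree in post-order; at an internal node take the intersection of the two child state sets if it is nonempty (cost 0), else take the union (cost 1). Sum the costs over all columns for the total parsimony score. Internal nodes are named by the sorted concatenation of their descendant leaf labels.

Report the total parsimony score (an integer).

11

[col 0] DR: children D:{G}, R:{G} ∩→ {G}; cost 0
[col 0] HJ: children H:{A}, J:{A} ∩→ {A}; cost 0
[col 0] DHJR: children DR:{G}, HJ:{A} ∪→ {A,G}; cost 1
[col 1] DR: children D:{A}, R:{A} ∩→ {A}; cost 0
[col 1] HJ: children H:{G}, J:{G} ∩→ {G}; cost 0
[col 1] DHJR: children DR:{A}, HJ:{G} ∪→ {A,G}; cost 1
[col 2] DR: children D:{C}, R:{T} ∪→ {C,T}; cost 1
[col 2] HJ: children H:{A}, J:{A} ∩→ {A}; cost 0
[col 2] DHJR: children DR:{C,T}, HJ:{A} ∪→ {A,C,T}; cost 1
[col 3] DR: children D:{A}, R:{A} ∩→ {A}; cost 0
[col 3] HJ: children H:{A}, J:{G} ∪→ {A,G}; cost 1
[col 3] DHJR: children DR:{A}, HJ:{A,G} ∩→ {A}; cost 0
[col 4] DR: children D:{A}, R:{A} ∩→ {A}; cost 0
[col 4] HJ: children H:{T}, J:{A} ∪→ {A,T}; cost 1
[col 4] DHJR: children DR:{A}, HJ:{A,T} ∩→ {A}; cost 0
[col 5] DR: children D:{G}, R:{T} ∪→ {G,T}; cost 1
[col 5] HJ: children H:{A}, J:{A} ∩→ {A}; cost 0
[col 5] DHJR: children DR:{G,T}, HJ:{A} ∪→ {A,G,T}; cost 1
[col 6] DR: children D:{A}, R:{C} ∪→ {A,C}; cost 1
[col 6] HJ: children H:{G}, J:{T} ∪→ {G,T}; cost 1
[col 6] DHJR: children DR:{A,C}, HJ:{G,T} ∪→ {A,C,G,T}; cost 1
per-site changes: [1, 1, 2, 1, 1, 2, 3]; total = 11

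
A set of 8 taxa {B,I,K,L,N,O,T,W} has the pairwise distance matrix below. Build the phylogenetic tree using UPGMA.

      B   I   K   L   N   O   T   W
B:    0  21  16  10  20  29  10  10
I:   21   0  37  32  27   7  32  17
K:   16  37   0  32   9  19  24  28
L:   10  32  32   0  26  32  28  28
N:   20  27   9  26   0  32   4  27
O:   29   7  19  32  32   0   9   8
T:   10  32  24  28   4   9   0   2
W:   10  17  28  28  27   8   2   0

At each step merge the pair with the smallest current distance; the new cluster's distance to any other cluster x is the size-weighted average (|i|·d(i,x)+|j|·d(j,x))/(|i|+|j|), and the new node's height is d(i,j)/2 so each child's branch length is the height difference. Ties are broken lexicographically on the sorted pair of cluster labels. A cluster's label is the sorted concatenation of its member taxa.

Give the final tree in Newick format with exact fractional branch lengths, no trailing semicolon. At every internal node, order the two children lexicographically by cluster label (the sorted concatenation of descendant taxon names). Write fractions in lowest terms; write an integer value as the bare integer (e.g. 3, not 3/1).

iteration 1: select T,W (d=2); attach at lengths (1, 1); label the merged cluster TW
  updated: d(B,TW)=10, d(I,TW)=49/2, d(K,TW)=26, d(L,TW)=28, d(N,TW)=31/2, d(O,TW)=17/2
iteration 2: select I,O (d=7); attach at lengths (7/2, 7/2); label the merged cluster IO
  updated: d(B,IO)=25, d(IO,K)=28, d(IO,L)=32, d(IO,N)=59/2, d(IO,TW)=33/2
iteration 3: select K,N (d=9); attach at lengths (9/2, 9/2); label the merged cluster KN
  updated: d(B,KN)=18, d(IO,KN)=115/4, d(KN,L)=29, d(KN,TW)=83/4
iteration 4: select B,L (d=10); attach at lengths (5, 5); label the merged cluster BL
  updated: d(BL,IO)=57/2, d(BL,KN)=47/2, d(BL,TW)=19
iteration 5: select IO,TW (d=33/2); attach at lengths (19/4, 29/4); label the merged cluster IOTW
  updated: d(BL,IOTW)=95/4, d(IOTW,KN)=99/4
iteration 6: select BL,KN (d=47/2); attach at lengths (27/4, 29/4); label the merged cluster BKLN
  updated: d(BKLN,IOTW)=97/4
iteration 7: select BKLN,IOTW (d=97/4); attach at lengths (3/8, 31/8); label the merged cluster BIKLNOTW
final tree: (((B:5,L:5):27/4,(K:9/2,N:9/2):29/4):3/8,((I:7/2,O:7/2):19/4,(T:1,W:1):29/4):31/8)
total length: 233/4

(((B:5,L:5):27/4,(K:9/2,N:9/2):29/4):3/8,((I:7/2,O:7/2):19/4,(T:1,W:1):29/4):31/8)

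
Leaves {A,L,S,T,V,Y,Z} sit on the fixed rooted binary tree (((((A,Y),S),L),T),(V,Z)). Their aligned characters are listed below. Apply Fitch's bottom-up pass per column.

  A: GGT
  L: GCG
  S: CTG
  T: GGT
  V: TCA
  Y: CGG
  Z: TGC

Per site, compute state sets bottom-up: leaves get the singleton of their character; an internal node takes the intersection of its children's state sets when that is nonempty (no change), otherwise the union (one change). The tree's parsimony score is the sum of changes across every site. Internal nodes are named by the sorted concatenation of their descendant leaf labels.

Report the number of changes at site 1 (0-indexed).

[col 0] AY: children A:{G}, Y:{C} ∪→ {C,G}; cost 1
[col 0] ASY: children AY:{C,G}, S:{C} ∩→ {C}; cost 0
[col 0] ALSY: children ASY:{C}, L:{G} ∪→ {C,G}; cost 1
[col 0] ALSTY: children ALSY:{C,G}, T:{G} ∩→ {G}; cost 0
[col 0] VZ: children V:{T}, Z:{T} ∩→ {T}; cost 0
[col 0] ALSTVYZ: children ALSTY:{G}, VZ:{T} ∪→ {G,T}; cost 1
[col 1] AY: children A:{G}, Y:{G} ∩→ {G}; cost 0
[col 1] ASY: children AY:{G}, S:{T} ∪→ {G,T}; cost 1
[col 1] ALSY: children ASY:{G,T}, L:{C} ∪→ {C,G,T}; cost 1
[col 1] ALSTY: children ALSY:{C,G,T}, T:{G} ∩→ {G}; cost 0
[col 1] VZ: children V:{C}, Z:{G} ∪→ {C,G}; cost 1
[col 1] ALSTVYZ: children ALSTY:{G}, VZ:{C,G} ∩→ {G}; cost 0
[col 2] AY: children A:{T}, Y:{G} ∪→ {G,T}; cost 1
[col 2] ASY: children AY:{G,T}, S:{G} ∩→ {G}; cost 0
[col 2] ALSY: children ASY:{G}, L:{G} ∩→ {G}; cost 0
[col 2] ALSTY: children ALSY:{G}, T:{T} ∪→ {G,T}; cost 1
[col 2] VZ: children V:{A}, Z:{C} ∪→ {A,C}; cost 1
[col 2] ALSTVYZ: children ALSTY:{G,T}, VZ:{A,C} ∪→ {A,C,G,T}; cost 1
per-site changes: [3, 3, 4]; total = 10

3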